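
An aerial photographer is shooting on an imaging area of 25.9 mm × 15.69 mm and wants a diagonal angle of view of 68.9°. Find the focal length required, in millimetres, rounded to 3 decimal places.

Sensor diagonal = √(25.9² + 15.69²) = √916.9861 ≈ 30.2818 mm.
From α = 2·arctan(d/2f) we get f = d / (2·tan(α/2)).
With d = 30.2818 mm and α/2 = 34.45°, tan(α/2) ≈ 0.68600, so f ≈ 30.2818 / 1.37199 ≈ 22.0714 mm.

22.071 mm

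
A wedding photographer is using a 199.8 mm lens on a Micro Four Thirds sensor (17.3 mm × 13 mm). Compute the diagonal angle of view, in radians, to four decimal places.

Sensor diagonal = √(17.3² + 13²) = √468.2900 ≈ 21.6400 mm.
Angle of view α = 2·arctan(d/2f) with d = 21.6400 mm and f = 199.8 mm.
d/2f = 0.05415; arctan(0.05415) ≈ 0.0541 rad, so α ≈ 0.1082 rad.

0.1082 rad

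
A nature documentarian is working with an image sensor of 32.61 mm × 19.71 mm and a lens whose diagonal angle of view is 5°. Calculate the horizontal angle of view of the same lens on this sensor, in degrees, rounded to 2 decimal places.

Sensor diagonal = √(32.61² + 19.71²) = √1451.8962 ≈ 38.1038 mm.
From the diagonal AOV: f = 38.1038 / (2·tan(2.5°)) = 38.1038 / 0.08732 ≈ 436.3597 mm.
Horizontal AOV = 2·arctan(32.61 / (2 × 436.3597)) = 2·arctan(0.03737) ≈ 4.2798°.

4.28°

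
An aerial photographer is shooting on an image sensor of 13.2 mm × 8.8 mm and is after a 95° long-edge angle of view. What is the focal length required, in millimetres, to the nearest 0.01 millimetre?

6.05 mm

From α = 2·arctan(w/2f) we get f = w / (2·tan(α/2)).
With w = 13.2 mm and α/2 = 47.5°, tan(α/2) ≈ 1.09131, so f ≈ 13.2 / 2.18262 ≈ 6.0478 mm.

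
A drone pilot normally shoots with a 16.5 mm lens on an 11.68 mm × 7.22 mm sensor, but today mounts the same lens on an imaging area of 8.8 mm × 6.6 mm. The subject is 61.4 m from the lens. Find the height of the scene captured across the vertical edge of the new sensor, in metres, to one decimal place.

The focal length stays 16.5 mm; the relevant sensor dimension is now h = 6.6 mm. Object distance dₒ = 61.4 m = 61400 mm.
Thin-lens field height W = h·(dₒ − f)/f = 6.6 × (61400 − 16.5)/16.5 ≈ 24553.400 mm = 24.5534 m.

24.6 m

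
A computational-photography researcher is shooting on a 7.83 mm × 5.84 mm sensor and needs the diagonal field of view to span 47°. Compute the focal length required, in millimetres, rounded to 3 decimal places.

11.232 mm

Sensor diagonal = √(7.83² + 5.84²) = √95.4145 ≈ 9.7680 mm.
From α = 2·arctan(d/2f) we get f = d / (2·tan(α/2)).
With d = 9.7680 mm and α/2 = 23.5°, tan(α/2) ≈ 0.43481, so f ≈ 9.7680 / 0.86962 ≈ 11.2325 mm.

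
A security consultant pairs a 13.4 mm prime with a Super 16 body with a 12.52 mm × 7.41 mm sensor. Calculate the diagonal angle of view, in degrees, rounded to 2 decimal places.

Sensor diagonal = √(12.52² + 7.41²) = √211.6585 ≈ 14.5485 mm.
Angle of view α = 2·arctan(d/2f) with d = 14.5485 mm and f = 13.4 mm.
d/2f = 0.54285; arctan(0.54285) ≈ 28.4955°, so α ≈ 56.9910°.

56.99°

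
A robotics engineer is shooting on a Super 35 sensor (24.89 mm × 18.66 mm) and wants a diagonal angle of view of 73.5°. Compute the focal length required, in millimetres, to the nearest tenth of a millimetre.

20.8 mm

Sensor diagonal = √(24.89² + 18.66²) = √967.7077 ≈ 31.1080 mm.
From α = 2·arctan(d/2f) we get f = d / (2·tan(α/2)).
With d = 31.1080 mm and α/2 = 36.75°, tan(α/2) ≈ 0.74674, so f ≈ 31.1080 / 1.49347 ≈ 20.8293 mm.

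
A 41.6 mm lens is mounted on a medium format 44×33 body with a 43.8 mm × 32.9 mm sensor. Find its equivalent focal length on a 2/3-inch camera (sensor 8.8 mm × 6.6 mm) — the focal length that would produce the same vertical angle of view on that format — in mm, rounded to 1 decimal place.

8.3 mm

Equal angle of view means equal height/f ratio, so f₂ = f₁ · (height₂/height₁) = 41.6 × 6.6/32.9.
f₂ = 41.6 × 0.20061 ≈ 8.345 mm.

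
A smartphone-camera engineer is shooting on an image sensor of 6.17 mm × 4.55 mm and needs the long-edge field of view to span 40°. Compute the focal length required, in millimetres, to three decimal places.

From α = 2·arctan(w/2f) we get f = w / (2·tan(α/2)).
With w = 6.17 mm and α/2 = 20°, tan(α/2) ≈ 0.36397, so f ≈ 6.17 / 0.72794 ≈ 8.4760 mm.

8.476 mm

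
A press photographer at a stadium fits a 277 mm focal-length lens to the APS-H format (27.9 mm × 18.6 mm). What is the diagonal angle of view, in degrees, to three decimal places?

6.927°

Sensor diagonal = √(27.9² + 18.6²) = √1124.3700 ≈ 33.5316 mm.
Angle of view α = 2·arctan(d/2f) with d = 33.5316 mm and f = 277 mm.
d/2f = 0.06053; arctan(0.06053) ≈ 3.4637°, so α ≈ 6.9274°.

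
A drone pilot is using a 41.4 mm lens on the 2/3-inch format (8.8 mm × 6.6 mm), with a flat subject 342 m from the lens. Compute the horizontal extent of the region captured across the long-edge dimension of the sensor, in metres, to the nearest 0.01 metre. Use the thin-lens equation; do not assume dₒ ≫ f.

72.69 m

dₒ: 342 m = 342000 mm.
Similar triangles through the lens centre give W/dₒ = w/dᵢ; with 1/f = 1/dₒ + 1/dᵢ this gives W = w·(dₒ − f)/f.
W = 8.8 mm × (342000 − 41.4) / 41.4 = 8.8 × 8259.8696 ≈ 72686.852 mm = 72.6869 m.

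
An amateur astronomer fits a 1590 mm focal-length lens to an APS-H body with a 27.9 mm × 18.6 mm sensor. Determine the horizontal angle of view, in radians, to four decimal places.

0.0175 rad

Angle of view α = 2·arctan(w/2f) with w = 27.9 mm and f = 1590 mm.
w/2f = 0.00877; arctan(0.00877) ≈ 0.0088 rad, so α ≈ 0.0175 rad.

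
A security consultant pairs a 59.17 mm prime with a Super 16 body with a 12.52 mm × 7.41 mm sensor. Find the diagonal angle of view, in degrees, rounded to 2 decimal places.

Sensor diagonal = √(12.52² + 7.41²) = √211.6585 ≈ 14.5485 mm.
Angle of view α = 2·arctan(d/2f) with d = 14.5485 mm and f = 59.17 mm.
d/2f = 0.12294; arctan(0.12294) ≈ 7.0087°, so α ≈ 14.0173°.

14.02°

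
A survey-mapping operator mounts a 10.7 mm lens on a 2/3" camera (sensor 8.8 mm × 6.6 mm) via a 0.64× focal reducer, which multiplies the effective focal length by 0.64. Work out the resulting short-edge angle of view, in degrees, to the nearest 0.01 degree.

51.46°

Effective focal length f = 10.7 × 0.64 = 6.848 mm.
α = 2·arctan(6.6 / (2 × 6.848)) = 2·arctan(0.48189) ≈ 51.4581°.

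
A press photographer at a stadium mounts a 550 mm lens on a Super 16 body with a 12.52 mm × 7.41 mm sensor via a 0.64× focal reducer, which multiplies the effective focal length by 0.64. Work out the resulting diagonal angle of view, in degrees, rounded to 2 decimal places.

2.37°

Effective focal length f = 550 × 0.64 = 352 mm.
Sensor diagonal = √(12.52² + 7.41²) = √211.6585 ≈ 14.5485 mm.
α = 2·arctan(14.548 / (2 × 352)) = 2·arctan(0.02067) ≈ 2.3678°.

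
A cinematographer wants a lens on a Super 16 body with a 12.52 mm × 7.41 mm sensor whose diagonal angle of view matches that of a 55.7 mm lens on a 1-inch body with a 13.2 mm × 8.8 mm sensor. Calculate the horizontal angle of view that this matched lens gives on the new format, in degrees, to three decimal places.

13.974°

Sensor diagonal = √(13.2² + 8.8²) = √251.6800 ≈ 15.8644 mm.
Sensor diagonal = √(12.52² + 7.41²) = √211.6585 ≈ 14.5485 mm.
Equal diagonal AOV ⇒ f₂ = f₁ · 14.5485/15.8644 = 55.7 × 0.91705 ≈ 51.0797 mm.
Horizontal AOV on the new format = 2·arctan(12.52 / (2 × 51.0797)) = 2·arctan(0.12255) ≈ 13.9739°.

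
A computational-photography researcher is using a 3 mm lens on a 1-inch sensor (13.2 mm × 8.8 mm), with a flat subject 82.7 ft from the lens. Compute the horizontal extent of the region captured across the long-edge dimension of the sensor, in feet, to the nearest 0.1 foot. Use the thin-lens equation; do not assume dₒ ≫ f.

363.8 ft

dₒ: 82.7 ft × 304.8 mm/ft = 25206.96 mm.
Similar triangles through the lens centre give W/dₒ = w/dᵢ; with 1/f = 1/dₒ + 1/dᵢ this gives W = w·(dₒ − f)/f.
W = 13.2 mm × (25207 − 3) / 3 = 13.2 × 8401.3197 ≈ 110897.420 mm = 110897.420/304.8 ft = 363.837 ft.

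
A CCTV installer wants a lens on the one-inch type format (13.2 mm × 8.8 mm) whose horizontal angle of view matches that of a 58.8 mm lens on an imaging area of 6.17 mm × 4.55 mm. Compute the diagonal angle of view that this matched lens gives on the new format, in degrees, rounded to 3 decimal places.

Equal horizontal AOV ⇒ f₂ = f₁ · 13.2/6.17 = 58.8 × 2.13938 ≈ 125.7958 mm.
Sensor diagonal = √(13.2² + 8.8²) = √251.6800 ≈ 15.8644 mm.
Diagonal AOV on the new format = 2·arctan(15.8644 / (2 × 125.7958)) = 2·arctan(0.06306) ≈ 7.2162°.

7.216°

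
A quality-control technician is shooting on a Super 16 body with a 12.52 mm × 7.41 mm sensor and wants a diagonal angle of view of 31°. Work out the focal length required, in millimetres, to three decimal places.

Sensor diagonal = √(12.52² + 7.41²) = √211.6585 ≈ 14.5485 mm.
From α = 2·arctan(d/2f) we get f = d / (2·tan(α/2)).
With d = 14.5485 mm and α/2 = 15.5°, tan(α/2) ≈ 0.27732, so f ≈ 14.5485 / 0.55465 ≈ 26.2301 mm.

26.230 mm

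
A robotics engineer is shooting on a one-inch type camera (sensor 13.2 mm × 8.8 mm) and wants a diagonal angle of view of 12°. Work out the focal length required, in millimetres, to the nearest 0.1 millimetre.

75.5 mm

Sensor diagonal = √(13.2² + 8.8²) = √251.6800 ≈ 15.8644 mm.
From α = 2·arctan(d/2f) we get f = d / (2·tan(α/2)).
With d = 15.8644 mm and α/2 = 6°, tan(α/2) ≈ 0.10510, so f ≈ 15.8644 / 0.21021 ≈ 75.4700 mm.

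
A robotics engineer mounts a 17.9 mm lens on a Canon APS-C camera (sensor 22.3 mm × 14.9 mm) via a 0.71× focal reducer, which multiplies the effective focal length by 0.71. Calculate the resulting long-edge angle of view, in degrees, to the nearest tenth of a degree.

82.5°

Effective focal length f = 17.9 × 0.71 = 12.709 mm.
α = 2·arctan(22.3 / (2 × 12.709)) = 2·arctan(0.87733) ≈ 82.5230°.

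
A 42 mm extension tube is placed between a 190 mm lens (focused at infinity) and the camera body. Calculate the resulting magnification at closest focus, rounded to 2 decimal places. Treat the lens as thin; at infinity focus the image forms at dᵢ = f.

0.22×

The tube moves the image plane from f to f + e, so dᵢ = 190 + 42 = 232 mm. Focus is achieved when 1/f = 1/dₒ + 1/dᵢ, giving dₒ = 1/(1/f − 1/(f+e)).
Magnification m = dᵢ/dₒ = (f+e)·(1/f − 1/(f+e)) = e/f = 42/190 ≈ 0.2211.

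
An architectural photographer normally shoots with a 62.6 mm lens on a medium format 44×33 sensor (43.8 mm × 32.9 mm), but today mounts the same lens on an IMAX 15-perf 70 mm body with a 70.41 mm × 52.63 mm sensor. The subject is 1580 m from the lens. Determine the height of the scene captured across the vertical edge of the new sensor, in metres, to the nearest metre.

1328 m

The focal length stays 62.6 mm; the relevant sensor dimension is now h = 52.63 mm. Object distance dₒ = 1580 m = 1.58e+06 mm.
Thin-lens field height W = h·(dₒ − f)/f = 52.63 × (1.58e+06 − 62.6)/62.6 ≈ 1328308.392 mm = 1328.31 m.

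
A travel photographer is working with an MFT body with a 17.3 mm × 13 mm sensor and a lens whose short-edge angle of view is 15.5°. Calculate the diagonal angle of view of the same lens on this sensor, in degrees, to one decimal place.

25.5°

From the short-edge AOV: f = 13 / (2·tan(7.75°)) = 13 / 0.27219 ≈ 47.7611 mm.
Sensor diagonal = √(17.3² + 13²) = √468.2900 ≈ 21.6400 mm.
Diagonal AOV = 2·arctan(21.6400 / (2 × 47.7611)) = 2·arctan(0.22654) ≈ 25.5291°.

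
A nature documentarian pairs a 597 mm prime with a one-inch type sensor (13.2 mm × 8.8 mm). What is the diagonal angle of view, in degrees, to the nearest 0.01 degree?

1.52°

Sensor diagonal = √(13.2² + 8.8²) = √251.6800 ≈ 15.8644 mm.
Angle of view α = 2·arctan(d/2f) with d = 15.8644 mm and f = 597 mm.
d/2f = 0.01329; arctan(0.01329) ≈ 0.7612°, so α ≈ 1.5225°.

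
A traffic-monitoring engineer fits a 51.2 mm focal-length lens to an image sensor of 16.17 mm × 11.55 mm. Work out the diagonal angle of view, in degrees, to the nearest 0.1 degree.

Sensor diagonal = √(16.17² + 11.55²) = √394.8714 ≈ 19.8714 mm.
Angle of view α = 2·arctan(d/2f) with d = 19.8714 mm and f = 51.2 mm.
d/2f = 0.19406; arctan(0.19406) ≈ 10.9821°, so α ≈ 21.9642°.

22.0°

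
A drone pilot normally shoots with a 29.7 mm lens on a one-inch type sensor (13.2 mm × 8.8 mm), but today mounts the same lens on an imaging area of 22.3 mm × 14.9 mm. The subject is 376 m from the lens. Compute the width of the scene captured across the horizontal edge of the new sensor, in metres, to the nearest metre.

The focal length stays 29.7 mm; the relevant sensor dimension is now w = 22.3 mm. Object distance dₒ = 376 m = 376000 mm.
Thin-lens field width W = w·(dₒ − f)/f = 22.3 × (376000 − 29.7)/29.7 ≈ 282294.198 mm = 282.294 m.

282 m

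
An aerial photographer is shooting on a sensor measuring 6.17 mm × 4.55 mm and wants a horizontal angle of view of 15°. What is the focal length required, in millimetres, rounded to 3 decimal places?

23.433 mm

From α = 2·arctan(w/2f) we get f = w / (2·tan(α/2)).
With w = 6.17 mm and α/2 = 7.5°, tan(α/2) ≈ 0.13165, so f ≈ 6.17 / 0.26330 ≈ 23.4329 mm.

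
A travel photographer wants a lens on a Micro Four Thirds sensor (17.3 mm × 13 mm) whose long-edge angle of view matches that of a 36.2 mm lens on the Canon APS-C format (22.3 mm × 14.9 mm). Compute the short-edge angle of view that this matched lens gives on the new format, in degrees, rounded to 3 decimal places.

26.064°

Equal long-edge AOV ⇒ f₂ = f₁ · 17.3/22.3 = 36.2 × 0.77578 ≈ 28.0834 mm.
Short-edge AOV on the new format = 2·arctan(13 / (2 × 28.0834)) = 2·arctan(0.23145) ≈ 26.0637°.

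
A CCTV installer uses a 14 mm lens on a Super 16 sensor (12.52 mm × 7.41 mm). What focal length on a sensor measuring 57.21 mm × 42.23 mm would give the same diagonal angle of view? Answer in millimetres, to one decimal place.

Sensor diagonal = √(12.52² + 7.41²) = √211.6585 ≈ 14.5485 mm.
Sensor diagonal = √(57.21² + 42.23²) = √5056.3570 ≈ 71.1081 mm.
Equal angle of view means equal diagonal/f ratio, so f₂ = f₁ · (diagonal₂/diagonal₁) = 14 × 71.1081/14.5485.
f₂ = 14 × 4.88766 ≈ 68.427 mm.

68.4 mm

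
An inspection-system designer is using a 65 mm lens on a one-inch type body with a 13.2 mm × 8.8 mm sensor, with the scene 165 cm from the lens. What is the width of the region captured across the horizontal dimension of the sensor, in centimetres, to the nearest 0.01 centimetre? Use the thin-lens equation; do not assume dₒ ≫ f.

dₒ: 165 cm = 1650 mm.
Similar triangles through the lens centre give W/dₒ = w/dᵢ; with 1/f = 1/dₒ + 1/dᵢ this gives W = w·(dₒ − f)/f.
W = 13.2 mm × (1650 − 65) / 65 = 13.2 × 24.3846 ≈ 321.877 mm = 32.1877 cm.

32.19 cm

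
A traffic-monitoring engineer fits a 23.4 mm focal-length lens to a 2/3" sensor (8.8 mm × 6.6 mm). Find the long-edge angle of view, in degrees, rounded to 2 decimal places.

Angle of view α = 2·arctan(w/2f) with w = 8.8 mm and f = 23.4 mm.
w/2f = 0.18803; arctan(0.18803) ≈ 10.6492°, so α ≈ 21.2984°.

21.30°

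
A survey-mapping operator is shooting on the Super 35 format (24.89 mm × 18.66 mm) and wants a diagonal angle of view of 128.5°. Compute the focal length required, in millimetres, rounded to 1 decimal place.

Sensor diagonal = √(24.89² + 18.66²) = √967.7077 ≈ 31.1080 mm.
From α = 2·arctan(d/2f) we get f = d / (2·tan(α/2)).
With d = 31.1080 mm and α/2 = 64.25°, tan(α/2) ≈ 2.07321, so f ≈ 31.1080 / 4.14643 ≈ 7.5024 mm.

7.5 mm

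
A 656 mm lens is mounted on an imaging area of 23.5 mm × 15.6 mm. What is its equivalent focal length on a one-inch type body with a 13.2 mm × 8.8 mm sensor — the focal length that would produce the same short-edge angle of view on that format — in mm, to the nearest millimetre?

370 mm

Equal angle of view means equal height/f ratio, so f₂ = f₁ · (height₂/height₁) = 656 × 8.8/15.6.
f₂ = 656 × 0.56410 ≈ 370.051 mm.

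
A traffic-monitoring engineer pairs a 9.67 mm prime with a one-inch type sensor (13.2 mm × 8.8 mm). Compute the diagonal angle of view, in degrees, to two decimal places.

78.72°

Sensor diagonal = √(13.2² + 8.8²) = √251.6800 ≈ 15.8644 mm.
Angle of view α = 2·arctan(d/2f) with d = 15.8644 mm and f = 9.67 mm.
d/2f = 0.82029; arctan(0.82029) ≈ 39.3617°, so α ≈ 78.7234°.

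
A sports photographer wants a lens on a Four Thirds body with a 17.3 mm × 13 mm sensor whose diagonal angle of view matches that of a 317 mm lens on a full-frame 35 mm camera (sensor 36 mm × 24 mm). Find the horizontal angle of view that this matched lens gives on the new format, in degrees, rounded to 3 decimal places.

6.246°

Sensor diagonal = √(36² + 24²) = √1872.0000 ≈ 43.2666 mm.
Sensor diagonal = √(17.3² + 13²) = √468.2900 ≈ 21.6400 mm.
Equal diagonal AOV ⇒ f₂ = f₁ · 21.6400/43.2666 = 317 × 0.50015 ≈ 158.5491 mm.
Horizontal AOV on the new format = 2·arctan(17.3 / (2 × 158.5491)) = 2·arctan(0.05456) ≈ 6.2456°.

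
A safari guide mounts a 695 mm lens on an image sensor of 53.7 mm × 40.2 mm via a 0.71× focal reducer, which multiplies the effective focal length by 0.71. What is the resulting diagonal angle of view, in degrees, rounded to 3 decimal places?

Effective focal length f = 695 × 0.71 = 493.45 mm.
Sensor diagonal = √(53.7² + 40.2²) = √4499.7300 ≈ 67.0800 mm.
α = 2·arctan(67.080 / (2 × 493.45)) = 2·arctan(0.06797) ≈ 7.7769°.

7.777°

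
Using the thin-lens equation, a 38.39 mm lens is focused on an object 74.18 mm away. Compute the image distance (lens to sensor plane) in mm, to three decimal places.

79.569 mm

1/dᵢ = 1/f − 1/dₒ = 1/38.39 − 1/74.18 = 0.0125677 mm⁻¹.
dᵢ = 1/0.0125677 ≈ 79.5689 mm.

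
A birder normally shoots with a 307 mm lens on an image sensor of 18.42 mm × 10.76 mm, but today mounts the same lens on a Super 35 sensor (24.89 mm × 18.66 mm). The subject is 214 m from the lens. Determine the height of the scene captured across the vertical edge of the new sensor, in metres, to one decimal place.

The focal length stays 307 mm; the relevant sensor dimension is now h = 18.66 mm. Object distance dₒ = 214 m = 214000 mm.
Thin-lens field height W = h·(dₒ − f)/f = 18.66 × (214000 − 307)/307 ≈ 12988.636 mm = 12.9886 m.

13.0 m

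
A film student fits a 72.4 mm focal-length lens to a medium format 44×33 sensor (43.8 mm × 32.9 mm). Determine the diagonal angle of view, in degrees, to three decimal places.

Sensor diagonal = √(43.8² + 32.9²) = √3000.8500 ≈ 54.7800 mm.
Angle of view α = 2·arctan(d/2f) with d = 54.7800 mm and f = 72.4 mm.
d/2f = 0.37832; arctan(0.37832) ≈ 20.7224°, so α ≈ 41.4448°.

41.445°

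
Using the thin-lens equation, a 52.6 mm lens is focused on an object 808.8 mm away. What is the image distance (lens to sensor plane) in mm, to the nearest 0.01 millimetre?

1/dᵢ = 1/f − 1/dₒ = 1/52.6 − 1/808.8 = 0.0177750 mm⁻¹.
dᵢ = 1/0.0177750 ≈ 56.2588 mm.

56.26 mm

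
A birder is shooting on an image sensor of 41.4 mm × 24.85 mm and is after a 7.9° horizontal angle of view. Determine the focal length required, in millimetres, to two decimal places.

From α = 2·arctan(w/2f) we get f = w / (2·tan(α/2)).
With w = 41.4 mm and α/2 = 3.95°, tan(α/2) ≈ 0.06905, so f ≈ 41.4 / 0.13810 ≈ 299.7831 mm.

299.78 mm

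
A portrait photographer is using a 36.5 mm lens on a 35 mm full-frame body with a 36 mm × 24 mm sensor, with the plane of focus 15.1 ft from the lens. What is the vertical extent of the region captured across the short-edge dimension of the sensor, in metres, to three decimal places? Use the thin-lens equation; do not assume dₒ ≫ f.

dₒ: 15.1 ft × 304.8 mm/ft = 4602.48 mm.
Similar triangles through the lens centre give W/dₒ = h/dᵢ; with 1/f = 1/dₒ + 1/dᵢ this gives W = h·(dₒ − f)/f.
W = 24 mm × (4602.48 − 36.5) / 36.5 = 24 × 125.0953 ≈ 3002.288 mm = 3.00229 m.

3.002 m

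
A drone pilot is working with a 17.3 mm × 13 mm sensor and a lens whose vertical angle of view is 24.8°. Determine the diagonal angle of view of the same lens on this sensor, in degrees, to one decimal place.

40.2°

From the vertical AOV: f = 13 / (2·tan(12.4°)) = 13 / 0.43973 ≈ 29.5637 mm.
Sensor diagonal = √(17.3² + 13²) = √468.2900 ≈ 21.6400 mm.
Diagonal AOV = 2·arctan(21.6400 / (2 × 29.5637)) = 2·arctan(0.36599) ≈ 40.2042°.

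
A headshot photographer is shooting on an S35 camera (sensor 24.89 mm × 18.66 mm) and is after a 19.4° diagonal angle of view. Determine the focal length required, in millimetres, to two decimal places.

Sensor diagonal = √(24.89² + 18.66²) = √967.7077 ≈ 31.1080 mm.
From α = 2·arctan(d/2f) we get f = d / (2·tan(α/2)).
With d = 31.1080 mm and α/2 = 9.7°, tan(α/2) ≈ 0.17093, so f ≈ 31.1080 / 0.34187 ≈ 90.9946 mm.

90.99 mm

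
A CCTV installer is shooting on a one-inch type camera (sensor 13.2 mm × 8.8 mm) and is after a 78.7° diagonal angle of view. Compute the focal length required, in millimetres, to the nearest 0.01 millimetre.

Sensor diagonal = √(13.2² + 8.8²) = √251.6800 ≈ 15.8644 mm.
From α = 2·arctan(d/2f) we get f = d / (2·tan(α/2)).
With d = 15.8644 mm and α/2 = 39.35°, tan(α/2) ≈ 0.81995, so f ≈ 15.8644 / 1.63990 ≈ 9.6740 mm.

9.67 mm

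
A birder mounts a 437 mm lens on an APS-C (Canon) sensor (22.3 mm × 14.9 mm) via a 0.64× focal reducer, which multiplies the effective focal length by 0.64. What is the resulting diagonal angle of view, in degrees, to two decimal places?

Effective focal length f = 437 × 0.64 = 279.68 mm.
Sensor diagonal = √(22.3² + 14.9²) = √719.3000 ≈ 26.8198 mm.
α = 2·arctan(26.820 / (2 × 279.68)) = 2·arctan(0.04795) ≈ 5.4901°.

5.49°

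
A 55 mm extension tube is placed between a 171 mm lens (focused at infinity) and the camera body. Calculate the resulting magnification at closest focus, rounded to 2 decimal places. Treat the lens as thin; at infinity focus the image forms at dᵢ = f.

0.32×

The tube moves the image plane from f to f + e, so dᵢ = 171 + 55 = 226 mm. Focus is achieved when 1/f = 1/dₒ + 1/dᵢ, giving dₒ = 1/(1/f − 1/(f+e)).
Magnification m = dᵢ/dₒ = (f+e)·(1/f − 1/(f+e)) = e/f = 55/171 ≈ 0.3216.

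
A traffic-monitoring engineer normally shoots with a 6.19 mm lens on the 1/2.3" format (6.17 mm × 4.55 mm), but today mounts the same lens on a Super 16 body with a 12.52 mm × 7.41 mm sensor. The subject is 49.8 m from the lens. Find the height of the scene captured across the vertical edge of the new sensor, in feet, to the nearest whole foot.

The focal length stays 6.19 mm; the relevant sensor dimension is now h = 7.41 mm. Object distance dₒ = 49.8 m = 49800 mm.
Thin-lens field height W = h·(dₒ − f)/f = 7.41 × (49800 − 6.19)/6.19 ≈ 59607.776 mm = 59607.776/304.8 ft = 195.564 ft.

196 ft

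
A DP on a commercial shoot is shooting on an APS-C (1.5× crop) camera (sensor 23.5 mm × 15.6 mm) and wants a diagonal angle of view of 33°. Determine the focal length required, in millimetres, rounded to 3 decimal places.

Sensor diagonal = √(23.5² + 15.6²) = √795.6100 ≈ 28.2066 mm.
From α = 2·arctan(d/2f) we get f = d / (2·tan(α/2)).
With d = 28.2066 mm and α/2 = 16.5°, tan(α/2) ≈ 0.29621, so f ≈ 28.2066 / 0.59243 ≈ 47.6119 mm.

47.612 mm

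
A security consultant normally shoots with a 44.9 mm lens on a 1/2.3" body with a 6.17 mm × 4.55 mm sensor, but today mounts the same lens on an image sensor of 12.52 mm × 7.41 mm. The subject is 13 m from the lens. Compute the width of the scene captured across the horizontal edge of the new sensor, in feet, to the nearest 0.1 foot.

The focal length stays 44.9 mm; the relevant sensor dimension is now w = 12.52 mm. Object distance dₒ = 13 m = 13000 mm.
Thin-lens field width W = w·(dₒ − f)/f = 12.52 × (13000 − 44.9)/44.9 ≈ 3612.424 mm = 3612.424/304.8 ft = 11.8518 ft.

11.9 ft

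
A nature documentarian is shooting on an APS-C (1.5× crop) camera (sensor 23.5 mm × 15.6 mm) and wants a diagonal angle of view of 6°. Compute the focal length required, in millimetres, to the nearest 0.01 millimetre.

Sensor diagonal = √(23.5² + 15.6²) = √795.6100 ≈ 28.2066 mm.
From α = 2·arctan(d/2f) we get f = d / (2·tan(α/2)).
With d = 28.2066 mm and α/2 = 3°, tan(α/2) ≈ 0.05241, so f ≈ 28.2066 / 0.10482 ≈ 269.1066 mm.

269.11 mm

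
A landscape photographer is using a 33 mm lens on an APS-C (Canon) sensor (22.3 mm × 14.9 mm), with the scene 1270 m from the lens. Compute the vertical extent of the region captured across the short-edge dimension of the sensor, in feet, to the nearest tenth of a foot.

1881.3 ft

dₒ: 1270 m = 1.27e+06 mm.
Similar triangles through the lens centre give W/dₒ = h/dᵢ; with 1/f = 1/dₒ + 1/dᵢ this gives W = h·(dₒ − f)/f.
W = 14.9 mm × (1.27e+06 − 33) / 33 = 14.9 × 38483.8485 ≈ 573409.342 mm = 573409.342/304.8 ft = 1881.26 ft.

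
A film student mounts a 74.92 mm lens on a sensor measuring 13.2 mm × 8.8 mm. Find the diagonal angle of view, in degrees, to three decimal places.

12.087°

Sensor diagonal = √(13.2² + 8.8²) = √251.6800 ≈ 15.8644 mm.
Angle of view α = 2·arctan(d/2f) with d = 15.8644 mm and f = 74.92 mm.
d/2f = 0.10588; arctan(0.10588) ≈ 6.0437°, so α ≈ 12.0874°.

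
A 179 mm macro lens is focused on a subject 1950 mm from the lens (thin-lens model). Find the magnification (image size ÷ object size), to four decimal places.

0.1011×

Thin lens: 1/f = 1/dₒ + 1/dᵢ → 1/dᵢ = 1/179 − 1/1950 = 0.0050738 mm⁻¹, so dᵢ ≈ 197.0920 mm.
Magnification m = dᵢ/dₒ = 197.0920/1950 ≈ 0.10107.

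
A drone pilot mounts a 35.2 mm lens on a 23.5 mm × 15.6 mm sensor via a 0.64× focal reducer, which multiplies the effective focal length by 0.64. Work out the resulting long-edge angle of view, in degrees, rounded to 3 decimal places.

Effective focal length f = 35.2 × 0.64 = 22.528 mm.
α = 2·arctan(23.5 / (2 × 22.528)) = 2·arctan(0.52157) ≈ 55.0907°.

55.091°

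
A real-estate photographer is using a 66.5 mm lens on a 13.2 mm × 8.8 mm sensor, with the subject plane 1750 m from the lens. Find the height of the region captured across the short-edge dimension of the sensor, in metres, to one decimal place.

231.6 m

dₒ: 1750 m = 1.75e+06 mm.
Similar triangles through the lens centre give W/dₒ = h/dᵢ; with 1/f = 1/dₒ + 1/dᵢ this gives W = h·(dₒ − f)/f.
W = 8.8 mm × (1.75e+06 − 66.5) / 66.5 = 8.8 × 26314.7895 ≈ 231570.147 mm = 231.57 m.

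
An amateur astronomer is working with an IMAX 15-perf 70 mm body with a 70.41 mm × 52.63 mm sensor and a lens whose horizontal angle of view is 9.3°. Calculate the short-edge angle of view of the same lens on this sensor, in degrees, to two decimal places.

From the horizontal AOV: f = 70.41 / (2·tan(4.65°)) = 70.41 / 0.16267 ≈ 432.8317 mm.
Short-edge AOV = 2·arctan(52.63 / (2 × 432.8317)) = 2·arctan(0.06080) ≈ 6.9583°.

6.96°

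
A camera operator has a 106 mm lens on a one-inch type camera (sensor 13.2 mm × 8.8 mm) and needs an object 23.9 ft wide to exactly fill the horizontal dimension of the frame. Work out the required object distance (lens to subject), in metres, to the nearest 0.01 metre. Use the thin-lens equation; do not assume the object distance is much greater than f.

W: 23.9 ft × 304.8 mm/ft = 7284.72 mm.
Magnification m = w/W = dᵢ/dₒ; combined with 1/f = 1/dₒ + 1/dᵢ this gives dₒ = f·(1 + W/w).
dₒ = 106 mm × (1 + 7284.72/13.2) = 106 × 552.8727 ≈ 58604.507 mm = 58.6045 m.

58.60 m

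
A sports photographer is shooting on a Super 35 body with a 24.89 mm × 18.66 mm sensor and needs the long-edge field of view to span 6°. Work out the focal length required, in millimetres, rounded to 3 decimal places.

From α = 2·arctan(w/2f) we get f = w / (2·tan(α/2)).
With w = 24.89 mm and α/2 = 3°, tan(α/2) ≈ 0.05241, so f ≈ 24.89 / 0.10482 ≈ 237.4647 mm.

237.465 mm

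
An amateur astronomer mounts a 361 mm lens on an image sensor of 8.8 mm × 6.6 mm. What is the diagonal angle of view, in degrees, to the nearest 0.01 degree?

1.75°

Sensor diagonal = √(8.8² + 6.6²) = √121.0000 ≈ 11.0000 mm.
Angle of view α = 2·arctan(d/2f) with d = 11.0000 mm and f = 361 mm.
d/2f = 0.01524; arctan(0.01524) ≈ 0.8729°, so α ≈ 1.7457°.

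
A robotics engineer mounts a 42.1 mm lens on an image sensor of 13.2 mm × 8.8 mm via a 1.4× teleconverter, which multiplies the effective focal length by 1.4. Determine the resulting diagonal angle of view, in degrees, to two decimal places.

15.33°

Effective focal length f = 42.1 × 1.4 = 58.94 mm.
Sensor diagonal = √(13.2² + 8.8²) = √251.6800 ≈ 15.8644 mm.
α = 2·arctan(15.864 / (2 × 58.94)) = 2·arctan(0.13458) ≈ 15.3298°.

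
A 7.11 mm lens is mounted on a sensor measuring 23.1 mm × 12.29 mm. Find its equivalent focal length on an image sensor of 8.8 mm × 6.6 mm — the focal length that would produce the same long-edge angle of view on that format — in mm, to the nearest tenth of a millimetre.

2.7 mm

Equal angle of view means equal width/f ratio, so f₂ = f₁ · (width₂/width₁) = 7.11 × 8.8/23.1.
f₂ = 7.11 × 0.38095 ≈ 2.709 mm.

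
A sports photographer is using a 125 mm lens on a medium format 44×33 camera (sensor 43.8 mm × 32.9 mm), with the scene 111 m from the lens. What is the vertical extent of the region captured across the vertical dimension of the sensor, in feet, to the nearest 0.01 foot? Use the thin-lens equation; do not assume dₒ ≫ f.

95.74 ft

dₒ: 111 m = 111000 mm.
Similar triangles through the lens centre give W/dₒ = h/dᵢ; with 1/f = 1/dₒ + 1/dᵢ this gives W = h·(dₒ − f)/f.
W = 32.9 mm × (111000 − 125) / 125 = 32.9 × 887.0000 ≈ 29182.300 mm = 29182.300/304.8 ft = 95.7425 ft.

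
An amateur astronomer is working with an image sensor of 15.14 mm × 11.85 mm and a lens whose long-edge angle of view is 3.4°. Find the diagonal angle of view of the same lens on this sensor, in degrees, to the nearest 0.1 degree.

From the long-edge AOV: f = 15.14 / (2·tan(1.7°)) = 15.14 / 0.05936 ≈ 255.0599 mm.
Sensor diagonal = √(15.14² + 11.85²) = √369.6421 ≈ 19.2261 mm.
Diagonal AOV = 2·arctan(19.2261 / (2 × 255.0599)) = 2·arctan(0.03769) ≈ 4.3168°.

4.3°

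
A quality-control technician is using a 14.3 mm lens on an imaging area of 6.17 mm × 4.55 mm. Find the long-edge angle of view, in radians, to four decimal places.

0.4250 rad

Angle of view α = 2·arctan(w/2f) with w = 6.17 mm and f = 14.3 mm.
w/2f = 0.21573; arctan(0.21573) ≈ 0.2125 rad, so α ≈ 0.4250 rad.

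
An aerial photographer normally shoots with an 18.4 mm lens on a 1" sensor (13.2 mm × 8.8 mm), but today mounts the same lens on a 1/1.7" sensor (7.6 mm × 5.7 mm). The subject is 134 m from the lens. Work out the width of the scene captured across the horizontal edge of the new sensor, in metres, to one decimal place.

The focal length stays 18.4 mm; the relevant sensor dimension is now w = 7.6 mm. Object distance dₒ = 134 m = 134000 mm.
Thin-lens field width W = w·(dₒ − f)/f = 7.6 × (134000 − 18.4)/18.4 ≈ 55340.226 mm = 55.3402 m.

55.3 m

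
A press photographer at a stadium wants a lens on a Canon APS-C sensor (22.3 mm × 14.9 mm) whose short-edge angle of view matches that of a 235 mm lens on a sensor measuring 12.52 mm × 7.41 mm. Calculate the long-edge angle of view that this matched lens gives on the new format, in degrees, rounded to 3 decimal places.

Equal short-edge AOV ⇒ f₂ = f₁ · 14.9/7.41 = 235 × 2.01080 ≈ 472.5371 mm.
Long-edge AOV on the new format = 2·arctan(22.3 / (2 × 472.5371)) = 2·arctan(0.02360) ≈ 2.7034°.

2.703°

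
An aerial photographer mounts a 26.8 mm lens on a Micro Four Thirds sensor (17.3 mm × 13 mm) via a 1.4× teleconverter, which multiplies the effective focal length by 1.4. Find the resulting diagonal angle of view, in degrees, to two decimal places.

Effective focal length f = 26.8 × 1.4 = 37.52 mm.
Sensor diagonal = √(17.3² + 13²) = √468.2900 ≈ 21.6400 mm.
α = 2·arctan(21.640 / (2 × 37.52)) = 2·arctan(0.28838) ≈ 32.1730°.

32.17°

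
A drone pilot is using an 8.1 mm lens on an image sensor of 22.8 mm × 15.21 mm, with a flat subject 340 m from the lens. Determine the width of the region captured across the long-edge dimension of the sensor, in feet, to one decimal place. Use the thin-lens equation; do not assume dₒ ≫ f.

3139.8 ft

dₒ: 340 m = 340000 mm.
Similar triangles through the lens centre give W/dₒ = w/dᵢ; with 1/f = 1/dₒ + 1/dᵢ this gives W = w·(dₒ − f)/f.
W = 22.8 mm × (340000 − 8.1) / 8.1 = 22.8 × 41974.3086 ≈ 957014.237 mm = 957014.237/304.8 ft = 3139.81 ft.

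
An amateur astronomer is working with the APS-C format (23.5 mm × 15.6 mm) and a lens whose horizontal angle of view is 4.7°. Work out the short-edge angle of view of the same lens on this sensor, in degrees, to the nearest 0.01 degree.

From the horizontal AOV: f = 23.5 / (2·tan(2.35°)) = 23.5 / 0.08208 ≈ 286.3182 mm.
Short-edge AOV = 2·arctan(15.6 / (2 × 286.3182)) = 2·arctan(0.02724) ≈ 3.1210°.

3.12°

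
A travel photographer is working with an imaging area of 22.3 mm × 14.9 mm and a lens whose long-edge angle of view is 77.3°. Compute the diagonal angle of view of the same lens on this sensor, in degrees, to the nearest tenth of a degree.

87.8°

From the long-edge AOV: f = 22.3 / (2·tan(38.65°)) = 22.3 / 1.59944 ≈ 13.9424 mm.
Sensor diagonal = √(22.3² + 14.9²) = √719.3000 ≈ 26.8198 mm.
Diagonal AOV = 2·arctan(26.8198 / (2 × 13.9424)) = 2·arctan(0.96181) ≈ 87.7694°.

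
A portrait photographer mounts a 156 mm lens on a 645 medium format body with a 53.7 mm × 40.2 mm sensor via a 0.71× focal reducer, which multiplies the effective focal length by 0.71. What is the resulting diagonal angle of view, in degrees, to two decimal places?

Effective focal length f = 156 × 0.71 = 110.76 mm.
Sensor diagonal = √(53.7² + 40.2²) = √4499.7300 ≈ 67.0800 mm.
α = 2·arctan(67.080 / (2 × 110.76)) = 2·arctan(0.30282) ≈ 33.6944°.

33.69°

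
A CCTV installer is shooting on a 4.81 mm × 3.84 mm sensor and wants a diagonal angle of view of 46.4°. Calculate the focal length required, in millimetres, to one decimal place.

7.2 mm

Sensor diagonal = √(4.81² + 3.84²) = √37.8817 ≈ 6.1548 mm.
From α = 2·arctan(d/2f) we get f = d / (2·tan(α/2)).
With d = 6.1548 mm and α/2 = 23.2°, tan(α/2) ≈ 0.42860, so f ≈ 6.1548 / 0.85720 ≈ 7.1801 mm.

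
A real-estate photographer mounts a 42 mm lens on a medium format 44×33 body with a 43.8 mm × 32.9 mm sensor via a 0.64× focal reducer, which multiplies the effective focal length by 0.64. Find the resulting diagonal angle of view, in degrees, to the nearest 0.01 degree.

91.08°

Effective focal length f = 42 × 0.64 = 26.88 mm.
Sensor diagonal = √(43.8² + 32.9²) = √3000.8500 ≈ 54.7800 mm.
α = 2·arctan(54.780 / (2 × 26.88)) = 2·arctan(1.01897) ≈ 91.0769°.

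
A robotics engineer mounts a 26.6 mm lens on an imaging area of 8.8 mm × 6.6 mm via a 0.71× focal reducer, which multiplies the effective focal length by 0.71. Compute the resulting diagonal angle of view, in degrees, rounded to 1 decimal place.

32.5°

Effective focal length f = 26.6 × 0.71 = 18.886 mm.
Sensor diagonal = √(8.8² + 6.6²) = √121.0000 ≈ 11.0000 mm.
α = 2·arctan(11.000 / (2 × 18.886)) = 2·arctan(0.29122) ≈ 32.4733°.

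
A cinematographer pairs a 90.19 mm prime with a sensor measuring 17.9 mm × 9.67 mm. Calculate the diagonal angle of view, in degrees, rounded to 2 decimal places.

Sensor diagonal = √(17.9² + 9.67²) = √413.9189 ≈ 20.3450 mm.
Angle of view α = 2·arctan(d/2f) with d = 20.3450 mm and f = 90.19 mm.
d/2f = 0.11279; arctan(0.11279) ≈ 6.4352°, so α ≈ 12.8703°.

12.87°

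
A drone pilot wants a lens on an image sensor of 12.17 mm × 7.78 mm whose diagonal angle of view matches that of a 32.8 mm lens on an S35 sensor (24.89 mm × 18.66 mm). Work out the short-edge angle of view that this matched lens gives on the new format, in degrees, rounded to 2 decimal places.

28.66°

Sensor diagonal = √(24.89² + 18.66²) = √967.7077 ≈ 31.1080 mm.
Sensor diagonal = √(12.17² + 7.78²) = √208.6373 ≈ 14.4443 mm.
Equal diagonal AOV ⇒ f₂ = f₁ · 14.4443/31.1080 = 32.8 × 0.46433 ≈ 15.2299 mm.
Short-edge AOV on the new format = 2·arctan(7.78 / (2 × 15.2299)) = 2·arctan(0.25542) ≈ 28.6561°.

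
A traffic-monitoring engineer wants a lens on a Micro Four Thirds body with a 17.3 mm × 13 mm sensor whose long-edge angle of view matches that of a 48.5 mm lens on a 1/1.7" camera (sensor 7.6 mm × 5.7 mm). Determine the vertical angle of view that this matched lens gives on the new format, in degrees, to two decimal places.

6.74°

Equal long-edge AOV ⇒ f₂ = f₁ · 17.3/7.6 = 48.5 × 2.27632 ≈ 110.4013 mm.
Vertical AOV on the new format = 2·arctan(13 / (2 × 110.4013)) = 2·arctan(0.05888) ≈ 6.7389°.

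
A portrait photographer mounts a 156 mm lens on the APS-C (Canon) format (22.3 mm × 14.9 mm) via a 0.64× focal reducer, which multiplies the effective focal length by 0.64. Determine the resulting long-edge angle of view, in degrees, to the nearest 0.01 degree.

12.74°

Effective focal length f = 156 × 0.64 = 99.84 mm.
α = 2·arctan(22.3 / (2 × 99.84)) = 2·arctan(0.11168) ≈ 12.7446°.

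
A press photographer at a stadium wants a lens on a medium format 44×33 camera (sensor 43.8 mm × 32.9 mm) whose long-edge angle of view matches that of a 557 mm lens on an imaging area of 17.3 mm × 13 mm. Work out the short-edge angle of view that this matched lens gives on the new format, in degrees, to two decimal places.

Equal long-edge AOV ⇒ f₂ = f₁ · 43.8/17.3 = 557 × 2.53179 ≈ 1410.2081 mm.
Short-edge AOV on the new format = 2·arctan(32.9 / (2 × 1410.2081)) = 2·arctan(0.01166) ≈ 1.3366°.

1.34°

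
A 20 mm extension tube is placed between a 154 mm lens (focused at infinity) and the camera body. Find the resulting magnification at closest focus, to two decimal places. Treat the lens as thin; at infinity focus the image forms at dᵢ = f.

The tube moves the image plane from f to f + e, so dᵢ = 154 + 20 = 174 mm. Focus is achieved when 1/f = 1/dₒ + 1/dᵢ, giving dₒ = 1/(1/f − 1/(f+e)).
Magnification m = dᵢ/dₒ = (f+e)·(1/f − 1/(f+e)) = e/f = 20/154 ≈ 0.1299.

0.13×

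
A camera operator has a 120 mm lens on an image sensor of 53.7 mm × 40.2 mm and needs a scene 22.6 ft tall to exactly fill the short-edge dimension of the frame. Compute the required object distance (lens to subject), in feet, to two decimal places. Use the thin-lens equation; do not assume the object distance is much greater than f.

67.86 ft

W: 22.6 ft × 304.8 mm/ft = 6888.48 mm.
Magnification m = h/W = dᵢ/dₒ; combined with 1/f = 1/dₒ + 1/dᵢ this gives dₒ = f·(1 + W/h).
dₒ = 120 mm × (1 + 6888.48/40.2) = 120 × 172.3552 ≈ 20682.626 mm = 20682.626/304.8 ft = 67.8564 ft.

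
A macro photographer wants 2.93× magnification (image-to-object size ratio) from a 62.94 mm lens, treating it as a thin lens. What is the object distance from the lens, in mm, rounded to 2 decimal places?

84.42 mm

With m = dᵢ/dₒ and 1/f = 1/dₒ + 1/dᵢ, substituting dᵢ = m·dₒ gives 1/f = (1 + 1/m)/dₒ, hence dₒ = f·(1 + 1/m).
dₒ = 62.94 × (1 + 1/2.93) = 62.94 × 1.34130 ≈ 84.421 mm.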